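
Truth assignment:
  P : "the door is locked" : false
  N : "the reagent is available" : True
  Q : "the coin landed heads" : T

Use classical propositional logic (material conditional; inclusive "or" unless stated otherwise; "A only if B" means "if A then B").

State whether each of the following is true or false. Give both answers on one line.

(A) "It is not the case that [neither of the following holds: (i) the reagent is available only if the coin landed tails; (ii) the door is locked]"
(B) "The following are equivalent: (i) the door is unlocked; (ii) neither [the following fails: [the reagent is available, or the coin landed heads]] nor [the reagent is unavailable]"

(A) False; (B) True

(A): Parsed as not ((N -> not Q) nor P)

not Q = not True = False
N -> not Q = True -> False = False
(N -> not Q) nor P = False nor False = True
not ((N -> not Q) nor P) = not True = False
So (A) is false.

(B): This is not P iff (not (N or Q) nor not N).

not P = not False = True
N or Q = True or True = True
not (N or Q) = not True = False
not N = not True = False
not (N or Q) nor not N = False nor False = True
not P iff (not (N or Q) nor not N) = True iff True = True
So (B) is true.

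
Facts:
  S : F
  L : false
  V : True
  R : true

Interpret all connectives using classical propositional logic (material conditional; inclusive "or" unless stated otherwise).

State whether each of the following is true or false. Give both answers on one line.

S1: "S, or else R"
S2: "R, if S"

S1: This is S or R.

S or R = False or True = True
Hence S1 is true.

S2: Formalization: S -> R

S -> R = False -> True = True
Thus S2 is true.

S1 true, S2 true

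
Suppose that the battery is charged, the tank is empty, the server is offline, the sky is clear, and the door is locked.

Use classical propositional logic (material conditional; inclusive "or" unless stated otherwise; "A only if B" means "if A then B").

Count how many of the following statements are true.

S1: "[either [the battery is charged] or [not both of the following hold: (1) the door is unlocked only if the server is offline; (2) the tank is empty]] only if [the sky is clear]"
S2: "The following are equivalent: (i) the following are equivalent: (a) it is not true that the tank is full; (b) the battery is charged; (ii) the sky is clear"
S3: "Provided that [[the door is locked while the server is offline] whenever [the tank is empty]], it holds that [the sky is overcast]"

2

Let P = "the battery is charged" (True), U = "the door is locked" (True), R = "the server is online" (False), Q = "the tank is full" (False), S = "the sky is overcast" (False).

S1: Parsed as (P or ((not U -> not R) nand not Q)) -> not S

not U = not True = False
not R = not False = True
not U -> not R = False -> True = True
not Q = not False = True
(not U -> not R) nand not Q = True nand True = False
P or ((not U -> not R) nand not Q) = True or False = True
not S = not False = True
(P or ((not U -> not R) nand not Q)) -> not S = True -> True = True
So S1 is true.

S2: This is (not Q iff P) iff not S.

not Q = not False = True
not Q iff P = True iff True = True
not S = not False = True
(not Q iff P) iff not S = True iff True = True
Thus S2 is true.

S3: In symbols: (not Q -> (U and not R)) -> S

not Q = not False = True
not R = not False = True
U and not R = True and True = True
not Q -> (U and not R) = True -> True = True
(not Q -> (U and not R)) -> S = True -> False = False
Thus S3 is false.

2 of the 3 statements are true.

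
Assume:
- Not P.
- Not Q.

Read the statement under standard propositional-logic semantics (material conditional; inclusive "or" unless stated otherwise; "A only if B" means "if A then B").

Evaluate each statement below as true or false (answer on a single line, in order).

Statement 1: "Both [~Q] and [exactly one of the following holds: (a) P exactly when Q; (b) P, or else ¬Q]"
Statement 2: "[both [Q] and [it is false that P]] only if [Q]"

Statement 1: This is ¬Q ∧ ((P ↔ Q) ⊕ (P ∨ ¬Q)).

¬Q = ¬F = T
P ↔ Q = F ↔ F = T
¬Q = ¬F = T
P ∨ ¬Q = F ∨ T = T
(P ↔ Q) ⊕ (P ∨ ¬Q) = T ⊕ T = F
¬Q ∧ ((P ↔ Q) ⊕ (P ∨ ¬Q)) = T ∧ F = F
Thus Statement 1 is false.

Statement 2: Formalization: (Q ∧ ¬P) → Q

¬P = ¬F = T
Q ∧ ¬P = F ∧ T = F
(Q ∧ ¬P) → Q = F → F = T
Hence Statement 2 is true.

Statement 1 False; Statement 2 True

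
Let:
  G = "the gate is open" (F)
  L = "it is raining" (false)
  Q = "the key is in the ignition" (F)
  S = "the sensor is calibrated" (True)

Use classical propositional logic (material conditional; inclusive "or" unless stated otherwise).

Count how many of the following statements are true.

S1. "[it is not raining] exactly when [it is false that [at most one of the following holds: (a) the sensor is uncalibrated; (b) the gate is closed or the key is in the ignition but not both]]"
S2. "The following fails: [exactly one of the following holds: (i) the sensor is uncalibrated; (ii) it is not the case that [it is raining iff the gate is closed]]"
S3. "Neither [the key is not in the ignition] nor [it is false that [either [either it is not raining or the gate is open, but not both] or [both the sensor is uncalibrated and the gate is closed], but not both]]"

0

S1: This is ¬L ↔ ¬(¬S ↑ (¬G ⊕ Q)).

¬L = ¬F = T
¬S = ¬T = F
¬G = ¬F = T
¬G ⊕ Q = T ⊕ F = T
¬S ↑ (¬G ⊕ Q) = F ↑ T = T
¬(¬S ↑ (¬G ⊕ Q)) = ¬T = F
¬L ↔ ¬(¬S ↑ (¬G ⊕ Q)) = T ↔ F = F
Thus S1 is false.

S2: Formalization: ¬(¬S ⊕ ¬(L ↔ ¬G))

¬S = ¬T = F
¬G = ¬F = T
L ↔ ¬G = F ↔ T = F
¬(L ↔ ¬G) = ¬F = T
¬S ⊕ ¬(L ↔ ¬G) = F ⊕ T = T
¬(¬S ⊕ ¬(L ↔ ¬G)) = ¬T = F
So S2 is false.

S3: Formalization: ¬Q ↓ ¬((¬L ⊕ G) ⊕ (¬S ∧ ¬G))

¬Q = ¬F = T
¬L = ¬F = T
¬L ⊕ G = T ⊕ F = T
¬S = ¬T = F
¬G = ¬F = T
¬S ∧ ¬G = F ∧ T = F
(¬L ⊕ G) ⊕ (¬S ∧ ¬G) = T ⊕ F = T
¬((¬L ⊕ G) ⊕ (¬S ∧ ¬G)) = ¬T = F
¬Q ↓ ¬((¬L ⊕ G) ⊕ (¬S ∧ ¬G)) = T ↓ F = F
So S3 is false.

Count: 0.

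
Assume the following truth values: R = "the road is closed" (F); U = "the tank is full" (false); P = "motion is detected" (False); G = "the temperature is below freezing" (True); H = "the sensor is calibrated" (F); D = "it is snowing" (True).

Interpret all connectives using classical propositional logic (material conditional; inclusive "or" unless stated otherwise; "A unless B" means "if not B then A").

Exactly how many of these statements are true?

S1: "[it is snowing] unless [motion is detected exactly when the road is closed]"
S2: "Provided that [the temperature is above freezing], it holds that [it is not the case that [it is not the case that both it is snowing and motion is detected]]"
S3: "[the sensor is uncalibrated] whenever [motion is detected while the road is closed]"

3

S1: In symbols: D | (P <-> R)

P <-> R = F <-> F = T
D | (P <-> R) = T | T = T
Hence S1 is true.

S2: Parsed as ~G -> ~(D nand P)

~G = ~T = F
D nand P = T nand F = T
~(D nand P) = ~T = F
~G -> ~(D nand P) = F -> F = T
So S2 is true.

S3: Formalization: (P & R) -> ~H

P & R = F & F = F
~H = ~F = T
(P & R) -> ~H = F -> T = T
Thus S3 is true.

Count: 3.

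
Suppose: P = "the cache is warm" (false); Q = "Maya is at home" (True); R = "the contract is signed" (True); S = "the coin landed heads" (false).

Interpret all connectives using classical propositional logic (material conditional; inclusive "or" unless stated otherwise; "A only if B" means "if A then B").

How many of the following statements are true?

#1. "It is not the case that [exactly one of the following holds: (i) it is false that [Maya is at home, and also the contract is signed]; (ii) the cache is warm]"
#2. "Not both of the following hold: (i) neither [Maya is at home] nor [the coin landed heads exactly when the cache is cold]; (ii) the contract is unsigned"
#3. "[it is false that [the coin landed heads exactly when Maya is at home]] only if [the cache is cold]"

#1: Formalization: not (not (Q and R) xor P)

Q and R = True and True = True
not (Q and R) = not True = False
not (Q and R) xor P = False xor False = False
not (not (Q and R) xor P) = not False = True
Thus #1 is true.

#2: In symbols: (Q nor (S iff not P)) nand not R

not P = not False = True
S iff not P = False iff True = False
Q nor (S iff not P) = True nor False = False
not R = not True = False
(Q nor (S iff not P)) nand not R = False nand False = True
So #2 is true.

#3: Formalization: not (S iff Q) -> not P

S iff Q = False iff True = False
not (S iff Q) = not False = True
not P = not False = True
not (S iff Q) -> not P = True -> True = True
So #3 is true.

3 of the 3 statements are true (#1, #2, #3).

3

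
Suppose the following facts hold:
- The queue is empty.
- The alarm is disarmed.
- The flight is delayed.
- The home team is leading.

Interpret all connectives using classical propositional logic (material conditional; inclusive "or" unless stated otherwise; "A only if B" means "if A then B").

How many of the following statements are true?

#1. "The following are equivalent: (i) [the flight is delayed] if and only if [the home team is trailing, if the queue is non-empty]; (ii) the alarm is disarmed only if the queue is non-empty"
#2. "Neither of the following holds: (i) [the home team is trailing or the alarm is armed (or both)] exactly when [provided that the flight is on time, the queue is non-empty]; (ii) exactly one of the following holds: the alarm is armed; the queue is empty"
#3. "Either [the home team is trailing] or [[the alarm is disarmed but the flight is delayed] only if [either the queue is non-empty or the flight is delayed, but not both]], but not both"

Let M = "the flight is delayed" (T), K = "the queue is empty" (T), S = "the home team is leading" (T), R = "the alarm is armed" (F).

#1: Parsed as (M ↔ (¬K → ¬S)) ↔ (¬R → ¬K)

¬K = ¬T = F
¬S = ¬T = F
¬K → ¬S = F → F = T
M ↔ (¬K → ¬S) = T ↔ T = T
¬R = ¬F = T
¬K = ¬T = F
¬R → ¬K = T → F = F
(M ↔ (¬K → ¬S)) ↔ (¬R → ¬K) = T ↔ F = F
Thus #1 is false.

#2: In symbols: ((¬S ∨ R) ↔ (¬M → ¬K)) ↓ (R ⊕ K)

¬S = ¬T = F
¬S ∨ R = F ∨ F = F
¬M = ¬T = F
¬K = ¬T = F
¬M → ¬K = F → F = T
(¬S ∨ R) ↔ (¬M → ¬K) = F ↔ T = F
R ⊕ K = F ⊕ T = T
((¬S ∨ R) ↔ (¬M → ¬K)) ↓ (R ⊕ K) = F ↓ T = F
Hence #2 is false.

#3: Parsed as ¬S ⊕ ((¬R ∧ M) → (¬K ⊕ M))

¬S = ¬T = F
¬R = ¬F = T
¬R ∧ M = T ∧ T = T
¬K = ¬T = F
¬K ⊕ M = F ⊕ T = T
(¬R ∧ M) → (¬K ⊕ M) = T → T = T
¬S ⊕ ((¬R ∧ M) → (¬K ⊕ M)) = F ⊕ T = T
So #3 is true.

True statements: 1 (#3).

1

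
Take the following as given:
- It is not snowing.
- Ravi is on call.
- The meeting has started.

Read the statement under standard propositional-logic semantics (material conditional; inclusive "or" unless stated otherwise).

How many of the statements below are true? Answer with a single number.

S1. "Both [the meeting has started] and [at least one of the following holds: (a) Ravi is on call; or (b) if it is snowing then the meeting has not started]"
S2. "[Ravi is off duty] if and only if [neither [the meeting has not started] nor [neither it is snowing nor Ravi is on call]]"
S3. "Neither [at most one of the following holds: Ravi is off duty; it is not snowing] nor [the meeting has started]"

Let M = "the meeting has started" (T), P = "Ravi is on call" (T), H = "it is snowing" (F).

S1: This is M ∧ (P ∨ (H → ¬M)).

¬M = ¬T = F
H → ¬M = F → F = T
P ∨ (H → ¬M) = T ∨ T = T
M ∧ (P ∨ (H → ¬M)) = T ∧ T = T
So S1 is true.

S2: Formalization: ¬P ↔ (¬M ↓ (H ↓ P))

¬P = ¬T = F
¬M = ¬T = F
H ↓ P = F ↓ T = F
¬M ↓ (H ↓ P) = F ↓ F = T
¬P ↔ (¬M ↓ (H ↓ P)) = F ↔ T = F
Hence S2 is false.

S3: Formalization: (¬P ↑ ¬H) ↓ M

¬P = ¬T = F
¬H = ¬F = T
¬P ↑ ¬H = F ↑ T = T
(¬P ↑ ¬H) ↓ M = T ↓ T = F
Thus S3 is false.

True statements: 1.

1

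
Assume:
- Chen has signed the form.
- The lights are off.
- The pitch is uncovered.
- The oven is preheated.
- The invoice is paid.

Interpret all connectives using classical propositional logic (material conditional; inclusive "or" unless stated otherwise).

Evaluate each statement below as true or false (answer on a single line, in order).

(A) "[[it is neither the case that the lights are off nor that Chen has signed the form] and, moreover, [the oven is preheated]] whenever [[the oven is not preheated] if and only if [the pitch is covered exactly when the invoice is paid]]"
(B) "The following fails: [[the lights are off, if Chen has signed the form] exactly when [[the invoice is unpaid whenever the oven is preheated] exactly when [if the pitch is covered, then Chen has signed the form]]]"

Let S = "the oven is preheated" (T), R = "the pitch is covered" (F), U = "the invoice is paid" (T), Q = "the lights are on" (F), P = "Chen has signed the form" (T).

(A): This is (¬S ↔ (R ↔ U)) → ((¬Q ↓ P) ∧ S).

¬S = ¬T = F
R ↔ U = F ↔ T = F
¬S ↔ (R ↔ U) = F ↔ F = T
¬Q = ¬F = T
¬Q ↓ P = T ↓ T = F
(¬Q ↓ P) ∧ S = F ∧ T = F
(¬S ↔ (R ↔ U)) → ((¬Q ↓ P) ∧ S) = T → F = F
So (A) is false.

(B): Formalization: ¬((P → ¬Q) ↔ ((S → ¬U) ↔ (R → P)))

¬Q = ¬F = T
P → ¬Q = T → T = T
¬U = ¬T = F
S → ¬U = T → F = F
R → P = F → T = T
(S → ¬U) ↔ (R → P) = F ↔ T = F
(P → ¬Q) ↔ ((S → ¬U) ↔ (R → P)) = T ↔ F = F
¬((P → ¬Q) ↔ ((S → ¬U) ↔ (R → P))) = ¬F = T
Hence (B) is true.

(A) F, (B) T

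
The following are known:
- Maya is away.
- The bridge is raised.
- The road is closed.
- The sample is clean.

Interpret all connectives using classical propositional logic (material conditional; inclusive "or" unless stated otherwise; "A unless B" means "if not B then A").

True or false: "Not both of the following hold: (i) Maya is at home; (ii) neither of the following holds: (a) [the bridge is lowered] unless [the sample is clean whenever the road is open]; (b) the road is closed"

True

Let P = "Maya is at home" (F), Q = "the bridge is raised" (T), R = "the road is closed" (T), S = "the sample is contaminated" (F).
In symbols: P ↑ ((¬Q ∨ (¬R → ¬S)) ↓ R)

¬Q = ¬T = F
¬R = ¬T = F
¬S = ¬F = T
¬R → ¬S = F → T = T
¬Q ∨ (¬R → ¬S) = F ∨ T = T
(¬Q ∨ (¬R → ¬S)) ↓ R = T ↓ T = F
P ↑ ((¬Q ∨ (¬R → ¬S)) ↓ R) = F ↑ F = T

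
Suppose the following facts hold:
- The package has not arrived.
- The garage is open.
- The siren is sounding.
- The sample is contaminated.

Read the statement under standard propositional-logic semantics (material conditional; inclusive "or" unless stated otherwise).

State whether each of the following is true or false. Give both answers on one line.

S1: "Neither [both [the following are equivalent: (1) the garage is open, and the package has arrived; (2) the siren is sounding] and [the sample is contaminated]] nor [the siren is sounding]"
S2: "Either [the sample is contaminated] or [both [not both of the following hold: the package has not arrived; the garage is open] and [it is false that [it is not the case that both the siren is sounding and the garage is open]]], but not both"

Let Q = "the garage is closed" (F), P = "the package has arrived" (F), R = "the siren is sounding" (T), S = "the sample is contaminated" (T).

S1: This is (((~Q & P) <-> R) & S) nor R.

~Q = ~F = T
~Q & P = T & F = F
(~Q & P) <-> R = F <-> T = F
((~Q & P) <-> R) & S = F & T = F
(((~Q & P) <-> R) & S) nor R = F nor T = F
Thus S1 is false.

S2: Formalization: S xor ((~P nand ~Q) & ~(R nand ~Q))

~P = ~F = T
~Q = ~F = T
~P nand ~Q = T nand T = F
~Q = ~F = T
R nand ~Q = T nand T = F
~(R nand ~Q) = ~F = T
(~P nand ~Q) & ~(R nand ~Q) = F & T = F
S xor ((~P nand ~Q) & ~(R nand ~Q)) = T xor F = T
Hence S2 is true.

S1 false, S2 true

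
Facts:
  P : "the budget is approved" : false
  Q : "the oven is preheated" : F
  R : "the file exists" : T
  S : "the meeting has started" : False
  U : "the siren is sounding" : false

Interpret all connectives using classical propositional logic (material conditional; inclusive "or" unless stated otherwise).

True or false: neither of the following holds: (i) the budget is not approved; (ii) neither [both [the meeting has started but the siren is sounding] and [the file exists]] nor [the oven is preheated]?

false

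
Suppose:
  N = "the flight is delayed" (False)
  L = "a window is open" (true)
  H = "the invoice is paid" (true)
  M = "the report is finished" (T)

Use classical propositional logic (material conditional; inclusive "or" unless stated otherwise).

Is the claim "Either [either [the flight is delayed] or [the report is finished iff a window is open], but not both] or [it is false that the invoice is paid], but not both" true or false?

The statement is true.

In symbols: (N xor (M <-> L)) xor ~H

M <-> L = T <-> T = T
N xor (M <-> L) = F xor T = T
~H = ~T = F
(N xor (M <-> L)) xor ~H = T xor F = T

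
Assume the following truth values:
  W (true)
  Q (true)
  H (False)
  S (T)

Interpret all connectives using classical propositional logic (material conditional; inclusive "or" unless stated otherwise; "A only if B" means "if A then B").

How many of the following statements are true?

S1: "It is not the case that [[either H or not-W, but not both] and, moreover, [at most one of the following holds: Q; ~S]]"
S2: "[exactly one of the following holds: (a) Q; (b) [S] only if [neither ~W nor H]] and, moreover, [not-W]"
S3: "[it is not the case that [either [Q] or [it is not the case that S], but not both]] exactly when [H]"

S1: Parsed as not ((H xor not W) and (Q nand not S))

not W = not True = False
H xor not W = False xor False = False
not S = not True = False
Q nand not S = True nand False = True
(H xor not W) and (Q nand not S) = False and True = False
not ((H xor not W) and (Q nand not S)) = not False = True
Hence S1 is true.

S2: In symbols: (Q xor (S -> (not W nor H))) and not W

not W = not True = False
not W nor H = False nor False = True
S -> (not W nor H) = True -> True = True
Q xor (S -> (not W nor H)) = True xor True = False
not W = not True = False
(Q xor (S -> (not W nor H))) and not W = False and False = False
So S2 is false.

S3: This is not (Q xor not S) iff H.

not S = not True = False
Q xor not S = True xor False = True
not (Q xor not S) = not True = False
not (Q xor not S) iff H = False iff False = True
Hence S3 is true.

Count: 2.

2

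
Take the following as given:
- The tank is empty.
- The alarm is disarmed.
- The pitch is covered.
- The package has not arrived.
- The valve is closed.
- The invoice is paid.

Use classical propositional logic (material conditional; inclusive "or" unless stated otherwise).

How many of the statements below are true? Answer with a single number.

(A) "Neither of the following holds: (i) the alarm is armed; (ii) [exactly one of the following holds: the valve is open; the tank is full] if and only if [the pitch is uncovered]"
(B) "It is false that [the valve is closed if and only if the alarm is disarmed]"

Let Q = "the alarm is armed" (F), S = "the valve is open" (F), K = "the tank is full" (F), P = "the pitch is covered" (T).

(A): Formalization: Q ↓ ((S ⊕ K) ↔ ¬P)

S ⊕ K = F ⊕ F = F
¬P = ¬T = F
(S ⊕ K) ↔ ¬P = F ↔ F = T
Q ↓ ((S ⊕ K) ↔ ¬P) = F ↓ T = F
Thus (A) is false.

(B): Formalization: ¬(¬S ↔ ¬Q)

¬S = ¬F = T
¬Q = ¬F = T
¬S ↔ ¬Q = T ↔ T = T
¬(¬S ↔ ¬Q) = ¬T = F
Hence (B) is false.

0 of the 2 statements are true (none).

0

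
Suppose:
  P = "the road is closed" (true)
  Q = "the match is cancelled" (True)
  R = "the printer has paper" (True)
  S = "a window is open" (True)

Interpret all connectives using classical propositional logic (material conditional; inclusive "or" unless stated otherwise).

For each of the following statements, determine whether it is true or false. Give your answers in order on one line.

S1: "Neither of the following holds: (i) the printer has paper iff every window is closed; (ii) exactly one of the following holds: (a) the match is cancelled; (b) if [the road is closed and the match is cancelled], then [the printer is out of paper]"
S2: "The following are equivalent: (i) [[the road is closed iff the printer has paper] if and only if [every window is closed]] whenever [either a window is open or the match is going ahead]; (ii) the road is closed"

S1 F, S2 F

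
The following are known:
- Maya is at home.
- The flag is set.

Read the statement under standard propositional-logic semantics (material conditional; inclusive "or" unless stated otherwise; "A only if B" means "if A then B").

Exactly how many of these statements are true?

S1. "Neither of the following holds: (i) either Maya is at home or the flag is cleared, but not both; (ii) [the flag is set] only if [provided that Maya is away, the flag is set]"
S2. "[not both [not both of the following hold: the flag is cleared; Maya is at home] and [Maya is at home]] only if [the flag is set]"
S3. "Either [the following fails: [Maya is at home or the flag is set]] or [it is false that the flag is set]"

Let P = "Maya is at home" (T), Q = "the flag is set" (T).

S1: Parsed as (P xor ~Q) nor (Q -> (~P -> Q))

~Q = ~T = F
P xor ~Q = T xor F = T
~P = ~T = F
~P -> Q = F -> T = T
Q -> (~P -> Q) = T -> T = T
(P xor ~Q) nor (Q -> (~P -> Q)) = T nor T = F
Thus S1 is false.

S2: This is ((~Q nand P) nand P) -> Q.

~Q = ~T = F
~Q nand P = F nand T = T
(~Q nand P) nand P = T nand T = F
((~Q nand P) nand P) -> Q = F -> T = T
Hence S2 is true.

S3: In symbols: ~(P | Q) | ~Q

P | Q = T | T = T
~(P | Q) = ~T = F
~Q = ~T = F
~(P | Q) | ~Q = F | F = F
So S3 is false.

True statements: 1 (S2).

1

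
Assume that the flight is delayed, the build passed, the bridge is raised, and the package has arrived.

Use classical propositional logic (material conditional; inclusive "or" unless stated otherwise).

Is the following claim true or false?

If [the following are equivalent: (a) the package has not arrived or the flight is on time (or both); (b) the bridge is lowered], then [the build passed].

Let S = "the package has arrived" (True), P = "the flight is delayed" (True), R = "the bridge is raised" (True), Q = "the build passed" (True).
In symbols: ((not S or not P) iff not R) -> Q

not S = not True = False
not P = not True = False
not S or not P = False or False = False
not R = not True = False
(not S or not P) iff not R = False iff False = True
((not S or not P) iff not R) -> Q = True -> True = True

The statement is true.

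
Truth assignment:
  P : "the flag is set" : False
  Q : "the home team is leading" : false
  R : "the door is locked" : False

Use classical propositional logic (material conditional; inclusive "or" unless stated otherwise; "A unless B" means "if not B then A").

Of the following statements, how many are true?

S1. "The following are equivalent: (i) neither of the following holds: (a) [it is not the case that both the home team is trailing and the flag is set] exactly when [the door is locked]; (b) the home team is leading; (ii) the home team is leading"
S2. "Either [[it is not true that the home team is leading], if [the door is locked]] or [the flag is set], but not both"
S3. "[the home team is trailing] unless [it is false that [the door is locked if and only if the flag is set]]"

S1: In symbols: (((¬Q ↑ P) ↔ R) ↓ Q) ↔ Q

¬Q = ¬F = T
¬Q ↑ P = T ↑ F = T
(¬Q ↑ P) ↔ R = T ↔ F = F
((¬Q ↑ P) ↔ R) ↓ Q = F ↓ F = T
(((¬Q ↑ P) ↔ R) ↓ Q) ↔ Q = T ↔ F = F
Hence S1 is false.

S2: Parsed as (R → ¬Q) ⊕ P

¬Q = ¬F = T
R → ¬Q = F → T = T
(R → ¬Q) ⊕ P = T ⊕ F = T
Thus S2 is true.

S3: Parsed as ¬Q ∨ ¬(R ↔ P)

¬Q = ¬F = T
R ↔ P = F ↔ F = T
¬(R ↔ P) = ¬T = F
¬Q ∨ ¬(R ↔ P) = T ∨ F = T
Hence S3 is true.

Count: 2.

2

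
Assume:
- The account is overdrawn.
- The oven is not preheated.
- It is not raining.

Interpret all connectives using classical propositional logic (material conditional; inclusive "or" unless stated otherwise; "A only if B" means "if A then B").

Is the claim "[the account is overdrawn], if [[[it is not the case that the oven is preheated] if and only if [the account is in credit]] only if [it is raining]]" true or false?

true

Let M = "the oven is preheated" (False), K = "the account is overdrawn" (True), P = "it is raining" (False).
This is ((not M iff not K) -> P) -> K.

not M = not False = True
not K = not True = False
not M iff not K = True iff False = False
(not M iff not K) -> P = False -> False = True
((not M iff not K) -> P) -> K = True -> True = True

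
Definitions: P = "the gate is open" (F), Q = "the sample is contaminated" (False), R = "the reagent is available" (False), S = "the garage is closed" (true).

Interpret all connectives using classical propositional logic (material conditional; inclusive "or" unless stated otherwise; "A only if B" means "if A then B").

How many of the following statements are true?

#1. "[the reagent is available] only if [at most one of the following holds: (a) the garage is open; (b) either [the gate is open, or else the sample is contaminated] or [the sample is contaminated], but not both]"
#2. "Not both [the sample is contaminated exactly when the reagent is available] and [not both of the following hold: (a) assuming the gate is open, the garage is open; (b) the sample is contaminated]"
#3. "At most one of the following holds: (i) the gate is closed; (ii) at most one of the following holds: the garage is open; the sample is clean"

#1: In symbols: R → (¬S ↑ ((P ∨ Q) ⊕ Q))

¬S = ¬T = F
P ∨ Q = F ∨ F = F
(P ∨ Q) ⊕ Q = F ⊕ F = F
¬S ↑ ((P ∨ Q) ⊕ Q) = F ↑ F = T
R → (¬S ↑ ((P ∨ Q) ⊕ Q)) = F → T = T
So #1 is true.

#2: Parsed as (Q ↔ R) ↑ ((P → ¬S) ↑ Q)

Q ↔ R = F ↔ F = T
¬S = ¬T = F
P → ¬S = F → F = T
(P → ¬S) ↑ Q = T ↑ F = T
(Q ↔ R) ↑ ((P → ¬S) ↑ Q) = T ↑ T = F
Thus #2 is false.

#3: In symbols: ¬P ↑ (¬S ↑ ¬Q)

¬P = ¬F = T
¬S = ¬T = F
¬Q = ¬F = T
¬S ↑ ¬Q = F ↑ T = T
¬P ↑ (¬S ↑ ¬Q) = T ↑ T = F
Hence #3 is false.

1 of the 3 statements is true (#1).

1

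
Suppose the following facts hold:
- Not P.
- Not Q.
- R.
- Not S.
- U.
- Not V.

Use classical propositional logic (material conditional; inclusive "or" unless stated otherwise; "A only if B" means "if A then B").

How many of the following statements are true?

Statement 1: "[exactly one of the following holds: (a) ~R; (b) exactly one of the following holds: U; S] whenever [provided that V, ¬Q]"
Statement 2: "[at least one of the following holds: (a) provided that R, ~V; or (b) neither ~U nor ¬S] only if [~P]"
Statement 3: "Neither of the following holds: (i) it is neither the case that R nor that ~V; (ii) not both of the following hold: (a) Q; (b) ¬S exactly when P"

Statement 1: This is (V → ¬Q) → (¬R ⊕ (U ⊕ S)).

¬Q = ¬F = T
V → ¬Q = F → T = T
¬R = ¬T = F
U ⊕ S = T ⊕ F = T
¬R ⊕ (U ⊕ S) = F ⊕ T = T
(V → ¬Q) → (¬R ⊕ (U ⊕ S)) = T → T = T
Hence Statement 1 is true.

Statement 2: Formalization: ((R → ¬V) ∨ (¬U ↓ ¬S)) → ¬P

¬V = ¬F = T
R → ¬V = T → T = T
¬U = ¬T = F
¬S = ¬F = T
¬U ↓ ¬S = F ↓ T = F
(R → ¬V) ∨ (¬U ↓ ¬S) = T ∨ F = T
¬P = ¬F = T
((R → ¬V) ∨ (¬U ↓ ¬S)) → ¬P = T → T = T
Thus Statement 2 is true.

Statement 3: This is (R ↓ ¬V) ↓ (Q ↑ (¬S ↔ P)).

¬V = ¬F = T
R ↓ ¬V = T ↓ T = F
¬S = ¬F = T
¬S ↔ P = T ↔ F = F
Q ↑ (¬S ↔ P) = F ↑ F = T
(R ↓ ¬V) ↓ (Q ↑ (¬S ↔ P)) = F ↓ T = F
So Statement 3 is false.

Count: 2.

2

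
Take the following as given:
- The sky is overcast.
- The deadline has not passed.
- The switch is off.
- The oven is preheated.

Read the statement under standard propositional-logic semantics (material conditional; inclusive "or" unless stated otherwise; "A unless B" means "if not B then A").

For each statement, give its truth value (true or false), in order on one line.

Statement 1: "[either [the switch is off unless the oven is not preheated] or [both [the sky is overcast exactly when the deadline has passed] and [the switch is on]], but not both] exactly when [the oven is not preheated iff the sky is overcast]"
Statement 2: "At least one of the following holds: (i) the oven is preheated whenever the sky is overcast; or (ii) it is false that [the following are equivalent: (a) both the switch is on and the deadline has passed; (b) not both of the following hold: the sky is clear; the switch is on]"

Statement 1 false; Statement 2 true

Let R = "the switch is on" (F), S = "the oven is preheated" (T), P = "the sky is overcast" (T), Q = "the deadline has passed" (F).

Statement 1: Parsed as ((¬R ∨ ¬S) ⊕ ((P ↔ Q) ∧ R)) ↔ (¬S ↔ P)

¬R = ¬F = T
¬S = ¬T = F
¬R ∨ ¬S = T ∨ F = T
P ↔ Q = T ↔ F = F
(P ↔ Q) ∧ R = F ∧ F = F
(¬R ∨ ¬S) ⊕ ((P ↔ Q) ∧ R) = T ⊕ F = T
¬S = ¬T = F
¬S ↔ P = F ↔ T = F
((¬R ∨ ¬S) ⊕ ((P ↔ Q) ∧ R)) ↔ (¬S ↔ P) = T ↔ F = F
Thus Statement 1 is false.

Statement 2: Formalization: (P → S) ∨ ¬((R ∧ Q) ↔ (¬P ↑ R))

P → S = T → T = T
R ∧ Q = F ∧ F = F
¬P = ¬T = F
¬P ↑ R = F ↑ F = T
(R ∧ Q) ↔ (¬P ↑ R) = F ↔ T = F
¬((R ∧ Q) ↔ (¬P ↑ R)) = ¬F = T
(P → S) ∨ ¬((R ∧ Q) ↔ (¬P ↑ R)) = T ∨ T = T
Thus Statement 2 is true.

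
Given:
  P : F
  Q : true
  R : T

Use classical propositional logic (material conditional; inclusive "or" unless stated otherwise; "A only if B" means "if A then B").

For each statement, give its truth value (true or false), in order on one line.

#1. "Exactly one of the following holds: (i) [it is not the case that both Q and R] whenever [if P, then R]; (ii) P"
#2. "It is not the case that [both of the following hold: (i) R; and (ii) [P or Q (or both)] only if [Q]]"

#1: This is ((P → R) → (Q ↑ R)) ⊕ P.

P → R = F → T = T
Q ↑ R = T ↑ T = F
(P → R) → (Q ↑ R) = T → F = F
((P → R) → (Q ↑ R)) ⊕ P = F ⊕ F = F
So #1 is false.

#2: Formalization: ¬(R ∧ ((P ∨ Q) → Q))

P ∨ Q = F ∨ T = T
(P ∨ Q) → Q = T → T = T
R ∧ ((P ∨ Q) → Q) = T ∧ T = T
¬(R ∧ ((P ∨ Q) → Q)) = ¬T = F
Thus #2 is false.

#1 false / #2 false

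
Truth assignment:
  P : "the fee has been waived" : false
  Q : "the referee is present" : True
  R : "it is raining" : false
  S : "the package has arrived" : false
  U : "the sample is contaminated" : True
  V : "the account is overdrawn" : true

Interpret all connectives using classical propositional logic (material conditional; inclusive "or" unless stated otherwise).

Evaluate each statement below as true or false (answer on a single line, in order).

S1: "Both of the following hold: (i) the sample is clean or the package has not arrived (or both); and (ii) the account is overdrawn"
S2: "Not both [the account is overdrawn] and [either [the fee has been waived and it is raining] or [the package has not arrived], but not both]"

S1: This is (~U | ~S) & V.

~U = ~T = F
~S = ~F = T
~U | ~S = F | T = T
(~U | ~S) & V = T & T = T
Hence S1 is true.

S2: Formalization: V nand ((P & R) xor ~S)

P & R = F & F = F
~S = ~F = T
(P & R) xor ~S = F xor T = T
V nand ((P & R) xor ~S) = T nand T = F
So S2 is false.

S1 True / S2 False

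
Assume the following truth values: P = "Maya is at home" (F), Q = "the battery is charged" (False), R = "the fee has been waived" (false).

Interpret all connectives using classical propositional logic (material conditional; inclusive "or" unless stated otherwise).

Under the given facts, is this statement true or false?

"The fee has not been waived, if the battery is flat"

Parsed as ¬Q → ¬R

¬Q = ¬F = T
¬R = ¬F = T
¬Q → ¬R = T → T = T

The statement is true.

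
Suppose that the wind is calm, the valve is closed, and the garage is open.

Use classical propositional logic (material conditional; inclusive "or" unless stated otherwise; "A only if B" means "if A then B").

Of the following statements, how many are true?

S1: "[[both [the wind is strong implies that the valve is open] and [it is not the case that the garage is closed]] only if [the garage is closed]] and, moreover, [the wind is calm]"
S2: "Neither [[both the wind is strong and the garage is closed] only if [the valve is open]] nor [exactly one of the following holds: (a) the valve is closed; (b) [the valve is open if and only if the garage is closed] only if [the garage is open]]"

Let P = "the wind is strong" (F), Q = "the valve is open" (F), R = "the garage is closed" (F).

S1: This is (((P -> Q) & ~R) -> R) & ~P.

P -> Q = F -> F = T
~R = ~F = T
(P -> Q) & ~R = T & T = T
((P -> Q) & ~R) -> R = T -> F = F
~P = ~F = T
(((P -> Q) & ~R) -> R) & ~P = F & T = F
So S1 is false.

S2: Parsed as ((P & R) -> Q) nor (~Q xor ((Q <-> R) -> ~R))

P & R = F & F = F
(P & R) -> Q = F -> F = T
~Q = ~F = T
Q <-> R = F <-> F = T
~R = ~F = T
(Q <-> R) -> ~R = T -> T = T
~Q xor ((Q <-> R) -> ~R) = T xor T = F
((P & R) -> Q) nor (~Q xor ((Q <-> R) -> ~R)) = T nor F = F
Hence S2 is false.

True statements: 0 (none).

0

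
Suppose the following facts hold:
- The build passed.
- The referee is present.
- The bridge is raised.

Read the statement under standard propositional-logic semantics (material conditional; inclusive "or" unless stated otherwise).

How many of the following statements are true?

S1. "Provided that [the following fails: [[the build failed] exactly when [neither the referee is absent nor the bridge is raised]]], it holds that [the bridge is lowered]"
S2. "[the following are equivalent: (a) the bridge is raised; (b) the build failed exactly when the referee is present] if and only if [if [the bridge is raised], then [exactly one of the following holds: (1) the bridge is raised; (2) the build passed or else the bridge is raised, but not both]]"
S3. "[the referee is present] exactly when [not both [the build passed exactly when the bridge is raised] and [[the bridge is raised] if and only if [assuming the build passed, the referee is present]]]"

1

Let P = "the build passed" (True), Q = "the referee is present" (True), R = "the bridge is raised" (True).

S1: Parsed as not (not P iff (not Q nor R)) -> not R

not P = not True = False
not Q = not True = False
not Q nor R = False nor True = False
not P iff (not Q nor R) = False iff False = True
not (not P iff (not Q nor R)) = not True = False
not R = not True = False
not (not P iff (not Q nor R)) -> not R = False -> False = True
Thus S1 is true.

S2: Formalization: (R iff (not P iff Q)) iff (R -> (R xor (P xor R)))

not P = not True = False
not P iff Q = False iff True = False
R iff (not P iff Q) = True iff False = False
P xor R = True xor True = False
R xor (P xor R) = True xor False = True
R -> (R xor (P xor R)) = True -> True = True
(R iff (not P iff Q)) iff (R -> (R xor (P xor R))) = False iff True = False
So S2 is false.

S3: This is Q iff ((P iff R) nand (R iff (P -> Q))).

P iff R = True iff True = True
P -> Q = True -> True = True
R iff (P -> Q) = True iff True = True
(P iff R) nand (R iff (P -> Q)) = True nand True = False
Q iff ((P iff R) nand (R iff (P -> Q))) = True iff False = False
Hence S3 is false.

True statements: 1 (S1).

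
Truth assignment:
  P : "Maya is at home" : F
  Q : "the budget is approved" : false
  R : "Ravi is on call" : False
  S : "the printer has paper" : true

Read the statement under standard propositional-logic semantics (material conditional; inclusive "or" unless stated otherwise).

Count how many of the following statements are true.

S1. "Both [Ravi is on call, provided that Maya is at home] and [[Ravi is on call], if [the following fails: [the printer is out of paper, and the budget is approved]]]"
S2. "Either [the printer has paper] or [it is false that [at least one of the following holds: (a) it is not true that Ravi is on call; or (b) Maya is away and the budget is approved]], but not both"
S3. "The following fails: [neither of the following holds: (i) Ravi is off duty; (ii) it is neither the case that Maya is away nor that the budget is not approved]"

2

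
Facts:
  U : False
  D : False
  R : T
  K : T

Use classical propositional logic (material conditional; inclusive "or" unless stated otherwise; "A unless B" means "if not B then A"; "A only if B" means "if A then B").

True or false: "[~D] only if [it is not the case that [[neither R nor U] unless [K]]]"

False

In symbols: not D -> not ((R nor U) or K)

not D = not False = True
R nor U = True nor False = False
(R nor U) or K = False or True = True
not ((R nor U) or K) = not True = False
not D -> not ((R nor U) or K) = True -> False = False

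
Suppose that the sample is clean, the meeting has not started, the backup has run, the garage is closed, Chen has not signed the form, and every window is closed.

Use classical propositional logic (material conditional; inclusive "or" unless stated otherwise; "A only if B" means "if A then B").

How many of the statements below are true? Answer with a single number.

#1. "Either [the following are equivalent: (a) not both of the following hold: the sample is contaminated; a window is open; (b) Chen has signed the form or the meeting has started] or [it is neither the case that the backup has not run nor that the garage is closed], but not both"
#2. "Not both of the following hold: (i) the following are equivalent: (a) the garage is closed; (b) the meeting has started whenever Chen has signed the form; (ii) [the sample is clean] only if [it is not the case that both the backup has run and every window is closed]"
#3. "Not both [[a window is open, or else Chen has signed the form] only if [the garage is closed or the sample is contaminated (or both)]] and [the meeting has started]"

2

Let P = "the sample is contaminated" (False), V = "a window is open" (False), U = "Chen has signed the form" (False), Q = "the meeting has started" (False), R = "the backup has run" (True), S = "the garage is closed" (True).

#1: Formalization: ((P nand V) iff (U or Q)) xor (not R nor S)

P nand V = False nand False = True
U or Q = False or False = False
(P nand V) iff (U or Q) = True iff False = False
not R = not True = False
not R nor S = False nor True = False
((P nand V) iff (U or Q)) xor (not R nor S) = False xor False = False
Thus #1 is false.

#2: Formalization: (S iff (U -> Q)) nand (not P -> (R nand not V))

U -> Q = False -> False = True
S iff (U -> Q) = True iff True = True
not P = not False = True
not V = not False = True
R nand not V = True nand True = False
not P -> (R nand not V) = True -> False = False
(S iff (U -> Q)) nand (not P -> (R nand not V)) = True nand False = True
So #2 is true.

#3: In symbols: ((V or U) -> (S or P)) nand Q

V or U = False or False = False
S or P = True or False = True
(V or U) -> (S or P) = False -> True = True
((V or U) -> (S or P)) nand Q = True nand False = True
So #3 is true.

Count: 2.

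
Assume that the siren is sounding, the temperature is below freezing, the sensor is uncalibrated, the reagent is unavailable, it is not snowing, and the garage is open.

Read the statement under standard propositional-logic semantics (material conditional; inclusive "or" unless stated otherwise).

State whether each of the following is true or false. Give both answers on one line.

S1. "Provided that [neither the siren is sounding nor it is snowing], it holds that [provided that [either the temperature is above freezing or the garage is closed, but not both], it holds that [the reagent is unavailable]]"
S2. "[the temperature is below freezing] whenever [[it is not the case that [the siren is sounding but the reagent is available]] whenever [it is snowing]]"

S1 true, S2 true

Let G = "the siren is sounding" (T), L = "it is snowing" (F), D = "the temperature is below freezing" (T), H = "the garage is closed" (F), M = "the reagent is available" (F).

S1: This is (G nor L) -> ((~D xor H) -> ~M).

G nor L = T nor F = F
~D = ~T = F
~D xor H = F xor F = F
~M = ~F = T
(~D xor H) -> ~M = F -> T = T
(G nor L) -> ((~D xor H) -> ~M) = F -> T = T
Hence S1 is true.

S2: This is (L -> ~(G & M)) -> D.

G & M = T & F = F
~(G & M) = ~F = T
L -> ~(G & M) = F -> T = T
(L -> ~(G & M)) -> D = T -> T = T
Thus S2 is true.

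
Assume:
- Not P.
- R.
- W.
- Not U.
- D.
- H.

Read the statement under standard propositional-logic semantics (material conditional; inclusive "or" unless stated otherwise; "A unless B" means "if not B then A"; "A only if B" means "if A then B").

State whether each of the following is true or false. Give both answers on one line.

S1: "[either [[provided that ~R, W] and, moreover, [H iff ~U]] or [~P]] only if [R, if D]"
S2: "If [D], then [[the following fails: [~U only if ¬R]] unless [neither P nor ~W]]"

S1: Parsed as (((¬R → W) ∧ (H ↔ ¬U)) ∨ ¬P) → (D → R)

¬R = ¬T = F
¬R → W = F → T = T
¬U = ¬F = T
H ↔ ¬U = T ↔ T = T
(¬R → W) ∧ (H ↔ ¬U) = T ∧ T = T
¬P = ¬F = T
((¬R → W) ∧ (H ↔ ¬U)) ∨ ¬P = T ∨ T = T
D → R = T → T = T
(((¬R → W) ∧ (H ↔ ¬U)) ∨ ¬P) → (D → R) = T → T = T
Thus S1 is true.

S2: Formalization: D → (¬(¬U → ¬R) ∨ (P ↓ ¬W))

¬U = ¬F = T
¬R = ¬T = F
¬U → ¬R = T → F = F
¬(¬U → ¬R) = ¬F = T
¬W = ¬T = F
P ↓ ¬W = F ↓ F = T
¬(¬U → ¬R) ∨ (P ↓ ¬W) = T ∨ T = T
D → (¬(¬U → ¬R) ∨ (P ↓ ¬W)) = T → T = T
So S2 is true.

S1 true, S2 true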